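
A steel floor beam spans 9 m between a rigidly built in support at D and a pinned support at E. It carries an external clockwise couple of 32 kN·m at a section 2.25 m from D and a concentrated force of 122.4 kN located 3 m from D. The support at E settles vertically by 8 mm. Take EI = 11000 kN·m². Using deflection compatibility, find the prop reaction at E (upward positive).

Choose R_E as the redundant. The primary structure is the cantilever fixed at D.
Downward deflection at the released point E due to the loads:
  clockwise couple 32 at a = 2.25: M₀a(2L − a)/(2EI) = 567/EI
  point load 122.4 at a = 3: Pa²(3L − a)/(6EI) = 4406/EI
  δ_0 = 4973/EI
Tip deflection under a unit load at E: L³/(3EI) = 243/EI.
With EI = 11000 kN·m²: δ_0 = 0.45213 m and δ_{EE} = 0.022091 m/kN.
Compatibility — the beam at E must follow the support down by 0.008 m: δ_0 − R_E·δ_{EE} = 0.008, so R_E = (0.45213 − 0.008)/0.022091 = 20.1 kN.

R_E = 20.1 kN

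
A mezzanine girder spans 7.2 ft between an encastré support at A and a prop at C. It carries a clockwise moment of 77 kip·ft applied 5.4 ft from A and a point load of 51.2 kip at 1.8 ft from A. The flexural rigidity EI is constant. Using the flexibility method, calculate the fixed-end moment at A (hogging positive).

Release the roller at C. Primary structure: cantilever fixed at A.
Downward deflection at the released point C due to the loads:
  clockwise couple 77 at a = 5.4: M₀a(2L − a)/(2EI) = 1871/EI
  point load 51.2 at a = 1.8: Pa²(3L − a)/(6EI) = 547.4/EI
  δ_0 = 2419/EI
Flexibility coefficient — unit upward force at C: δ_{CC} = L³/(3EI) = 124.4/EI.
The prop prevents deflection at C: R_C = δ_0/δ_{CC} = 2419/124.4 = 19.44 kip.
Moment equilibrium about A: M_A = Σ(load moments about A) − R_C·L = 169.2 − 19.44×7.2 = 29.2 kip·ft.

M_A = 29.2 kip·ft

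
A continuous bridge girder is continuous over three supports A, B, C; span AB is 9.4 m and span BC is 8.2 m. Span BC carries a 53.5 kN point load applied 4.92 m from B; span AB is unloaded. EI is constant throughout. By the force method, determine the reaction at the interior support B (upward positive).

Insert a hinge at B; M_B is the redundant, and each span becomes simply supported.
Rotations at B on the released spans (each span's end-slope, ×1/EI):
  span BC: point load 53.5 at a = 4.92: Pab(L + b)/(6LEI) = 201.5/EI
  relative rotation θ_0 = (0 + 201.5)/EI = 201.5/EI
A unit hogging moment at B produces rotation L₁/(3EI) + L₂/(3EI) = 5.867/EI.
Compatibility: M_B·(L₁+L₂)/(3EI) = θ_0, giving M_B = 34.34 kN·m (hogging).
Span AB, ΣM about A with M_B applied at B: R_B^{AB}·9.4 = 0 + 34.34, so R_B^{AB} = 3.653 kN and R_A = 0 − 3.653 = -3.653 kN.
Span BC, ΣM about C: R_B^{BC}·8.2 = 175.5 + 34.34, so R_B^{BC} = 25.59 kN and R_C = 53.5 − 25.59 = 27.91 kN.
R_B = 3.653 + 25.59 = 29.24 kN.

R_B = 29.24 kN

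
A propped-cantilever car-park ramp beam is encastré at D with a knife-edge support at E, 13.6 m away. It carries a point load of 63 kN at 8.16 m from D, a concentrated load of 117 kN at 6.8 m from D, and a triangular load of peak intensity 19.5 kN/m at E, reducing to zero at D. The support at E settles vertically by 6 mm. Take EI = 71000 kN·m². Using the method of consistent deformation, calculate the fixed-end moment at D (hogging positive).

Take the reaction at E as the redundant and release it; the primary structure is a cantilever fixed at D.
Deflection at E on the released cantilever, summing each load's contribution:
  point load 63 at a = 8.16: Pa²(3L − a)/(6EI) = 22820/EI
  point load 117 at a = 6.8: Pa²(3L − a)/(6EI) = 30657/EI
  triangular load, peak 19.5 at the free end: 11w₀L⁴/(120EI) = 61151/EI
  δ_0 = 114628/EI
Tip deflection under a unit load at E: L³/(3EI) = 838.5/EI.
With EI = 71000 kN·m²: δ_0 = 1.6145 m and δ_{EE} = 0.01181 m/kN.
Compatibility — the beam at E must follow the support down by 0.006 m: δ_0 − R_E·δ_{EE} = 0.006, so R_E = (1.6145 − 0.006)/0.01181 = 136.2 kN.
Moment equilibrium about D: M_D = Σ(load moments about D) − R_E·L = 2512 − 136.2×13.6 = 659.6 kN·m.

M_D = 659.6 kN·m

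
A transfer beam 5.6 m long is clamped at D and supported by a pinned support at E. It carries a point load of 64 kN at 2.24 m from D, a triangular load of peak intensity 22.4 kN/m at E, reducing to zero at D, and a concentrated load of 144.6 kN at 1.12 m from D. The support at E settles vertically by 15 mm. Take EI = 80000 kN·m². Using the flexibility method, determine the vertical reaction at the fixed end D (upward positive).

R_D = 235.9 kN

Release the roller at E. Primary structure: cantilever fixed at D.
Free-end deflection of the primary structure under the applied loading (downward +):
  point load 64 at a = 2.24: Pa²(3L − a)/(6EI) = 779.3/EI
  triangular load, peak 22.4 at the free end: 11w₀L⁴/(120EI) = 2019/EI
  point load 144.6 at a = 1.12: Pa²(3L − a)/(6EI) = 474/EI
  δ_0 = 3273/EI
Tip deflection under a unit load at E: L³/(3EI) = 58.54/EI.
With EI = 80000 kN·m²: δ_0 = 0.040908 m and δ_{EE} = 0.000732 m/kN.
Compatibility — the beam at E must follow the support down by 0.015 m: δ_0 − R_E·δ_{EE} = 0.015, so R_E = (0.040908 − 0.015)/0.000732 = 35.41 kN.
Vertical equilibrium: R_D = ΣP − R_E = 271.3 − 35.41 = 235.9 kN.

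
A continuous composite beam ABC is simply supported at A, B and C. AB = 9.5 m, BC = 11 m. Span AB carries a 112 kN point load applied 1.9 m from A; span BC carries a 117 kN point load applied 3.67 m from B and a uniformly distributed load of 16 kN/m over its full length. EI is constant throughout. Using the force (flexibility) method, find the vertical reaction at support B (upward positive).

R_B = 248.2 kN

Insert a hinge at B; M_B is the redundant, and each span becomes simply supported.
Discontinuity in slope at B on the released structure — sum the simple-span end rotations:
  span AB: point load 112 at a = 1.9: Pab(L + a)/(6LEI) = 323.5/EI
  span BC: point load 117 at a = 3.67: Pab(L + b)/(6LEI) = 874.1/EI
  span BC: UDL 16: wL³/(24EI) = 887.3/EI
  relative rotation θ_0 = (323.5 + 1761)/EI = 2085/EI
A unit hogging moment at B produces rotation L₁/(3EI) + L₂/(3EI) = 6.833/EI.
Slope continuity at B: θ_0 = M_B·6.833/EI, so M_B = 2085/6.833 = 305.1 kN·m (hogging).
Span AB, ΣM about A with M_B applied at B: R_B^{AB}·9.5 = 212.8 + 305.1, so R_B^{AB} = 54.52 kN and R_A = 112 − 54.52 = 57.48 kN.
Span BC, ΣM about C: R_B^{BC}·11 = 1826 + 305.1, so R_B^{BC} = 193.7 kN and R_C = 293 − 193.7 = 99.3 kN.
R_B = 54.52 + 193.7 = 248.2 kN.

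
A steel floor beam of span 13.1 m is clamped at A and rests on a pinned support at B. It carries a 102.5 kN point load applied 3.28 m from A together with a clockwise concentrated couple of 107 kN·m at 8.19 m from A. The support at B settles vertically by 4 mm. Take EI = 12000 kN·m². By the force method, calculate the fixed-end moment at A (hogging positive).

Remove the prop at B; the released (primary) structure is a cantilever built in at A.
Downward deflection at the released point B due to the loads:
  point load 102.5 at a = 3.28: Pa²(3L − a)/(6EI) = 6620/EI
  clockwise couple 107 at a = 8.19: M₀a(2L − a)/(2EI) = 7891/EI
  δ_0 = 14511/EI
Flexibility coefficient — unit upward force at B: δ_{BB} = L³/(3EI) = 749.4/EI.
With EI = 12000 kN·m²: δ_0 = 1.2093 m and δ_{BB} = 0.062447 m/kN.
Compatibility — the beam at B must follow the support down by 0.004 m: δ_0 − R_B·δ_{BB} = 0.004, so R_B = (1.2093 − 0.004)/0.062447 = 19.3 kN.
Moment equilibrium about A: M_A = Σ(load moments about A) − R_B·L = 443.2 − 19.3×13.1 = 190.4 kN·m.

M_A = 190.4 kN·m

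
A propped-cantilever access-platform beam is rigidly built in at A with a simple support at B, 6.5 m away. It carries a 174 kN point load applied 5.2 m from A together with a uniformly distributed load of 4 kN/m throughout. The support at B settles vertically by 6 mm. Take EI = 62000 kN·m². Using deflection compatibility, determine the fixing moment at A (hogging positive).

M_A = 156.1 kN·m

Remove the prop at B; the released (primary) structure is a cantilever built in at A.
Free-end deflection of the primary structure under the applied loading (downward +):
  point load 174 at a = 5.2: Pa²(3L − a)/(6EI) = 11213/EI
  UDL 4: wL⁴/(8EI) = 892.5/EI
  δ_0 = 12106/EI
Flexibility coefficient — unit upward force at B: δ_{BB} = L³/(3EI) = 91.54/EI.
With EI = 62000 kN·m²: δ_0 = 0.19526 m and δ_{BB} = 0.001476 m/kN.
Compatibility — the beam at B must follow the support down by 0.006 m: δ_0 − R_B·δ_{BB} = 0.006, so R_B = (0.19526 − 0.006)/0.001476 = 128.2 kN.
Moment equilibrium about A: M_A = Σ(load moments about A) − R_B·L = 989.3 − 128.2×6.5 = 156.1 kN·m.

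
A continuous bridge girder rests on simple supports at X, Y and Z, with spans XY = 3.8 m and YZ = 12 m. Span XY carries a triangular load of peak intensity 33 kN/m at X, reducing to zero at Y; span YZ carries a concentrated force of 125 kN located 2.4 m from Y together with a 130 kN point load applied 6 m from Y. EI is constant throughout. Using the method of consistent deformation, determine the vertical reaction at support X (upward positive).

Take M_Y as the redundant. Released structure: two simple spans XY and YZ with a hinge at Y.
Discontinuity in slope at Y on the released structure — sum the simple-span end rotations:
  span XY: triangular load, peak 33: 7w₀L³/(360EI) = 35.21/EI
  span YZ: point load 125 at a = 2.4: Pab(L + b)/(6LEI) = 864/EI
  span YZ: point load 130 at a = 6: Pab(L + b)/(6LEI) = 1170/EI
  relative rotation θ_0 = (35.21 + 2034)/EI = 2069/EI
A unit hogging moment at Y produces rotation L₁/(3EI) + L₂/(3EI) = 5.267/EI.
Slope continuity at Y: θ_0 = M_Y·5.267/EI, so M_Y = 2069/5.267 = 392.9 kN·m (hogging).
Span XY, ΣM about X with M_Y applied at Y: R_Y^{XY}·3.8 = 79.42 + 392.9, so R_Y^{XY} = 124.3 kN and R_X = 62.7 − 124.3 = -61.59 kN.

R_X = -61.59 kN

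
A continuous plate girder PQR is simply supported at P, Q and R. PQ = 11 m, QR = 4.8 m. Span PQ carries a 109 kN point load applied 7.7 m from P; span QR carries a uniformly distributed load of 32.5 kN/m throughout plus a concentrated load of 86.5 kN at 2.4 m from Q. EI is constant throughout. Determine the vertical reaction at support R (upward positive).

R_R = 79.36 kN

Release continuity at Q by inserting a hinge; the redundant is the internal moment M_Q. The primary structure is two simply-supported spans PQ and QR.
Rotations at Q on the released spans (each span's end-slope, ×1/EI):
  span PQ: point load 109 at a = 7.7: Pab(L + a)/(6LEI) = 784.7/EI
  span QR: UDL 32.5: wL³/(24EI) = 149.8/EI
  span QR: point load 86.5 at a = 2.4: Pab(L + b)/(6LEI) = 124.6/EI
  relative rotation θ_0 = (784.7 + 274.3)/EI = 1059/EI
A unit hogging moment at Q produces rotation L₁/(3EI) + L₂/(3EI) = 5.267/EI.
Slope continuity at Q: θ_0 = M_Q·5.267/EI, so M_Q = 1059/5.267 = 201.1 kN·m (hogging).
Span QR, ΣM about R: R_Q^{QR}·4.8 = 582 + 201.1, so R_Q^{QR} = 163.1 kN and R_R = 242.5 − 163.1 = 79.36 kN.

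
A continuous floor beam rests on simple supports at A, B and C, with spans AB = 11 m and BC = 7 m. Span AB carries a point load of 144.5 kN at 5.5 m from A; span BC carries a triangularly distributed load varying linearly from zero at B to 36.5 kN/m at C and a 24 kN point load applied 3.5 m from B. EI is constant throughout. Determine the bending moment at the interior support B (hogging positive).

M_B = 235 kN·m

Take M_B as the redundant. Released structure: two simple spans AB and BC with a hinge at B.
Rotations at B on the released spans (each span's end-slope, ×1/EI):
  span AB: point load 144.5 at a = 5.5: Pab(L + a)/(6LEI) = 1093/EI
  span BC: triangular load, peak 36.5: 7w₀L³/(360EI) = 243.4/EI
  span BC: point load 24 at a = 3.5: Pab(L + b)/(6LEI) = 73.5/EI
  relative rotation θ_0 = (1093 + 316.9)/EI = 1410/EI
A unit hogging moment at B produces rotation L₁/(3EI) + L₂/(3EI) = 6/EI.
Slope continuity at B: θ_0 = M_B·6/EI, so M_B = 1410/6 = 235 kN·m (hogging).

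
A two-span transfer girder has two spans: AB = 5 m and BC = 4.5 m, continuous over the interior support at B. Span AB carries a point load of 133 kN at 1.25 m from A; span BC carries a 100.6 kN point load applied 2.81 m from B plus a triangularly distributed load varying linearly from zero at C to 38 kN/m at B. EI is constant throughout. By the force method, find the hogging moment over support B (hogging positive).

M_B = 99.9 kN·m

Insert a hinge at B; M_B is the redundant, and each span becomes simply supported.
Rotations at B on the released spans (each span's end-slope, ×1/EI):
  span AB: point load 133 at a = 1.25: Pab(L + a)/(6LEI) = 129.9/EI
  span BC: point load 100.6 at a = 2.81: Pab(L + b)/(6LEI) = 109.5/EI
  span BC: triangular load, peak 38: w₀L³/(45EI) = 76.95/EI
  relative rotation θ_0 = (129.9 + 186.5)/EI = 316.4/EI
A unit hogging moment at B produces rotation L₁/(3EI) + L₂/(3EI) = 3.167/EI.
Slope continuity at B: θ_0 = M_B·3.167/EI, so M_B = 316.4/3.167 = 99.9 kN·m (hogging).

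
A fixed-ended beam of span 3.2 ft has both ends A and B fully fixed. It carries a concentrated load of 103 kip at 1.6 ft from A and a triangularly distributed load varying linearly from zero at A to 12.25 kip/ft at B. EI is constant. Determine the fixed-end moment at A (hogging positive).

Take the two fixed-end moments M_A, M_B as redundants; the released structure is the simple span AB.
End rotations of the released simple span under the applied load (×1/EI):
  at A: point load 103 at a = 1.6: Pab(L + b)/(6LEI) = 65.92/EI
  at B: point load 103 at a = 1.6: Pab(L + a)/(6LEI) = 65.92/EI
  at A: triangular load, peak 12.25: 7w₀L³/(360EI) = 7.805/EI
  at B: triangular load, peak 12.25: w₀L³/(45EI) = 8.92/EI
  θ_A0 = 73.73/EI,  θ_B0 = 74.84/EI
Flexibility coefficients: a unit moment at one end gives L/(3EI) there and L/(6EI) at the far end, so f₁₁ = f₂₂ = 1.067/EI and f₁₂ = f₂₁ = 0.5333/EI.
Compatibility — zero rotation at each built-in end:
  1.067 M_A + 0.5333 M_B = 73.73
  0.5333 M_A + 1.067 M_B = 74.84
Solving the pair gives M_A = 45.38 kip·ft and M_B = 47.47 kip·ft (hogging).

M_A = 45.38 kip·ft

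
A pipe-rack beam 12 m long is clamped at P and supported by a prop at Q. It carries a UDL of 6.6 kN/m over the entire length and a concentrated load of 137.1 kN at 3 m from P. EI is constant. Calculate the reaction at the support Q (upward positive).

Remove the prop at Q; the released (primary) structure is a cantilever built in at P.
Downward deflection at the released point Q due to the loads:
  UDL 6.6: wL⁴/(8EI) = 17107/EI
  point load 137.1 at a = 3: Pa²(3L − a)/(6EI) = 6786/EI
  δ_0 = 23894/EI
Tip deflection under a unit load at Q: L³/(3EI) = 576/EI.
The prop prevents deflection at Q: R_Q = δ_0/δ_{QQ} = 23894/576 = 41.48 kN.

R_Q = 41.48 kN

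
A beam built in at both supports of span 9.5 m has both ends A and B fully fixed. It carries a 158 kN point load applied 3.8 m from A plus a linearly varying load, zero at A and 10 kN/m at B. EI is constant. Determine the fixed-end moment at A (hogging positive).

M_A = 246.2 kN·m

Release both end moments; the primary structure is a simply-supported span AB with redundants M_A and M_B.
On the primary (simply-supported) span, the end slopes from the loading are:
  at A: point load 158 at a = 3.8: Pab(L + b)/(6LEI) = 912.6/EI
  at B: point load 158 at a = 3.8: Pab(L + a)/(6LEI) = 798.5/EI
  at A: triangular load, peak 10: 7w₀L³/(360EI) = 166.7/EI
  at B: triangular load, peak 10: w₀L³/(45EI) = 190.5/EI
  θ_A0 = 1079/EI,  θ_B0 = 989.1/EI
Flexibility coefficients: a unit moment at one end gives L/(3EI) there and L/(6EI) at the far end, so f₁₁ = f₂₂ = 3.167/EI and f₁₂ = f₂₁ = 1.583/EI.
Compatibility — zero rotation at each built-in end:
  3.167 M_A + 1.583 M_B = 1079
  1.583 M_A + 3.167 M_B = 989.1
Solving the pair gives M_A = 246.2 kN·m and M_B = 189.2 kN·m (hogging).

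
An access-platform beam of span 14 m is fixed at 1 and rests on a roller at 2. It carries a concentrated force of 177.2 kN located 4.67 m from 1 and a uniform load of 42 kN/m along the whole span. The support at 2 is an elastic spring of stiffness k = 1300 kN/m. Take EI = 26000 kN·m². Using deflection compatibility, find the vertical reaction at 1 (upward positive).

R_1 = 523.7 kN

Choose R_2 as the redundant. The primary structure is the cantilever fixed at 1.
Deflection at 2 on the released cantilever, summing each load's contribution:
  point load 177.2 at a = 4.67: Pa²(3L − a)/(6EI) = 24044/EI
  UDL 42: wL⁴/(8EI) = 201684/EI
  δ_0 = 225728/EI
Flexibility coefficient — unit upward force at 2: δ_{22} = L³/(3EI) = 914.7/EI.
With EI = 26000 kN·m²: δ_0 = 8.6818 m and δ_{22} = 0.035179 m/kN.
Compatibility — the spring shortens by R_2/k under the reaction it provides: δ_0 − R_2·δ_{22} = R_2/k. With 1/k = 0.000769 m/kN, R_2 = δ_0 / (δ_{22} + 1/k) = 8.6818 / (0.035179 + 0.000769) = 241.5 kN.
Vertical equilibrium: R_1 = ΣP − R_2 = 765.2 − 241.5 = 523.7 kN.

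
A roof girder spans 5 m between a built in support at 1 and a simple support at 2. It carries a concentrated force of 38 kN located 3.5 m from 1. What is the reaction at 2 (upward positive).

R_2 = 21.41 kN

Take the reaction at 2 as the redundant and release it; the primary structure is a cantilever fixed at 1.
Primary-structure tip deflection at 2 by superposition:
  point load 38 at a = 3.5: Pa²(3L − a)/(6EI) = 892.2/EI
Tip deflection under a unit load at 2: L³/(3EI) = 41.67/EI.
The prop prevents deflection at 2: R_2 = δ_0/δ_{22} = 892.2/41.67 = 21.41 kN.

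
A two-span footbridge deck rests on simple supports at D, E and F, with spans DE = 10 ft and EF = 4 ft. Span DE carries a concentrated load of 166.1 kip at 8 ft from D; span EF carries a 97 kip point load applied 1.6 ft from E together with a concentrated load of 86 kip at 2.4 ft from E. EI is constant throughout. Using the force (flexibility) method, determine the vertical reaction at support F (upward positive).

R_F = 38.24 kip

Take M_E as the redundant. Released structure: two simple spans DE and EF with a hinge at E.
Discontinuity in slope at E on the released structure — sum the simple-span end rotations:
  span DE: point load 166.1 at a = 8: Pab(L + a)/(6LEI) = 797.3/EI
  span EF: point load 97 at a = 1.6: Pab(L + b)/(6LEI) = 99.33/EI
  span EF: point load 86 at a = 2.4: Pab(L + b)/(6LEI) = 77.06/EI
  relative rotation θ_0 = (797.3 + 176.4)/EI = 973.7/EI
A unit hogging moment at E produces rotation L₁/(3EI) + L₂/(3EI) = 4.667/EI.
Slope continuity at E: θ_0 = M_E·4.667/EI, so M_E = 973.7/4.667 = 208.6 kip·ft (hogging).
Span EF, ΣM about F: R_E^{EF}·4 = 370.4 + 208.6, so R_E^{EF} = 144.8 kip and R_F = 183 − 144.8 = 38.24 kip.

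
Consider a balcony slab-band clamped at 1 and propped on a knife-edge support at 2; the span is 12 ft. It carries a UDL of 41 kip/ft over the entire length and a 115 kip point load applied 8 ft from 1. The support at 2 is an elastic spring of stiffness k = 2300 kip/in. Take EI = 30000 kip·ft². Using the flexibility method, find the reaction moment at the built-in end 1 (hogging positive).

M_1 = 948 kip·ft

Choose R_2 as the redundant. The primary structure is the cantilever fixed at 1.
Deflection at 2 on the released cantilever, summing each load's contribution:
  UDL 41: wL⁴/(8EI) = 106272/EI
  point load 115 at a = 8: Pa²(3L − a)/(6EI) = 34347/EI
  δ_0 = 140619/EI
Flexibility coefficient — unit upward force at 2: δ_{22} = L³/(3EI) = 576/EI.
With EI = 30000 kip·ft²: δ_0 = 4.6873 ft and δ_{22} = 0.0192 ft/kip.
Compatibility — the spring shortens by R_2/k under the reaction it provides: δ_0 − R_2·δ_{22} = R_2/k. With 1/k = 1/(2300×12) ft/kip = 0.000036 ft/kip, R_2 = δ_0 / (δ_{22} + 1/k) = 4.6873 / (0.0192 + 0.000036) = 243.7 kip.
Moment equilibrium about 1: M_1 = Σ(load moments about 1) − R_2·L = 3872 − 243.7×12 = 948 kip·ft.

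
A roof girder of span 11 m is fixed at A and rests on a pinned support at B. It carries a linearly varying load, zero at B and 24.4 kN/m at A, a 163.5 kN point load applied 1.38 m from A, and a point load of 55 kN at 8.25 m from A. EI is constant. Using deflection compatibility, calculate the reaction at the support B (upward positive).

R_B = 65.34 kN

Take the reaction at B as the redundant and release it; the primary structure is a cantilever fixed at A.
Deflection at B on the released cantilever, summing each load's contribution:
  triangular load, peak 24.4 at the fixed end: w₀L⁴/(30EI) = 11908/EI
  point load 163.5 at a = 1.38: Pa²(3L − a)/(6EI) = 1641/EI
  point load 55 at a = 8.25: Pa²(3L − a)/(6EI) = 15442/EI
  δ_0 = 28991/EI
Flexibility coefficient — unit upward force at B: δ_{BB} = L³/(3EI) = 443.7/EI.
Compatibility at B: δ_0 − R_B·δ_{BB} = 0, so R_B = 28991/443.7 = 65.34 kN.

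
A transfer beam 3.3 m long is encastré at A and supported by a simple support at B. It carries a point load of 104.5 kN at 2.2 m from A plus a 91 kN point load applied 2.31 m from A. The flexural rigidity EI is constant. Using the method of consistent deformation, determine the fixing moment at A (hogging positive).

Choose R_B as the redundant. The primary structure is the cantilever fixed at A.
Free-end deflection of the primary structure under the applied loading (downward +):
  point load 104.5 at a = 2.2: Pa²(3L − a)/(6EI) = 649.1/EI
  point load 91 at a = 2.31: Pa²(3L − a)/(6EI) = 614.3/EI
  δ_0 = 1263/EI
Tip deflection under a unit load at B: L³/(3EI) = 11.98/EI.
The prop prevents deflection at B: R_B = δ_0/δ_{BB} = 1263/11.98 = 105.5 kN.
Moment equilibrium about A: M_A = Σ(load moments about A) − R_B·L = 440.1 − 105.5×3.3 = 92.08 kN·m.

M_A = 92.08 kN·m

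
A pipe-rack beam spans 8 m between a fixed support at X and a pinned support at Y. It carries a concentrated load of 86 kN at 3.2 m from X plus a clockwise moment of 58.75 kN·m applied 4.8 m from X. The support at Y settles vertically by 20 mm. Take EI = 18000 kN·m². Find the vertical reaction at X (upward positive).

R_X = 60.97 kN

Choose R_Y as the redundant. The primary structure is the cantilever fixed at X.
Downward deflection at the released point Y due to the loads:
  point load 86 at a = 3.2: Pa²(3L − a)/(6EI) = 3053/EI
  clockwise couple 58.75 at a = 4.8: M₀a(2L − a)/(2EI) = 1579/EI
  δ_0 = 4632/EI
Tip deflection under a unit load at Y: L³/(3EI) = 170.7/EI.
With EI = 18000 kN·m²: δ_0 = 0.25734 m and δ_{YY} = 0.009481 m/kN.
Compatibility — the beam at Y must follow the support down by 0.02 m: δ_0 − R_Y·δ_{YY} = 0.02, so R_Y = (0.25734 − 0.02)/0.009481 = 25.03 kN.
Vertical equilibrium: R_X = ΣP − R_Y = 86 − 25.03 = 60.97 kN.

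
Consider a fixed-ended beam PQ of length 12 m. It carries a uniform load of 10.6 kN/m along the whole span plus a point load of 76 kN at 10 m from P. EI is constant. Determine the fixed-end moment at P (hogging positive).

M_P = 148.3 kN·m

Take the two fixed-end moments M_P, M_Q as redundants; the released structure is the simple span PQ.
On the primary (simply-supported) span, the end slopes from the loading are:
  at P: UDL 10.6: wL³/(24EI) = 763.2/EI
  at Q: UDL 10.6: wL³/(24EI) = 763.2/EI
  at P: point load 76 at a = 10: Pab(L + b)/(6LEI) = 295.6/EI
  at Q: point load 76 at a = 10: Pab(L + a)/(6LEI) = 464.4/EI
  θ_P0 = 1059/EI,  θ_Q0 = 1228/EI
Flexibility coefficients: a unit moment at one end gives L/(3EI) there and L/(6EI) at the far end, so f₁₁ = f₂₂ = 4/EI and f₁₂ = f₂₁ = 2/EI.
Compatibility — zero rotation at each built-in end:
  4 M_P + 2 M_Q = 1059
  2 M_P + 4 M_Q = 1228
Solving the pair gives M_P = 148.3 kN·m and M_Q = 232.8 kN·m (hogging).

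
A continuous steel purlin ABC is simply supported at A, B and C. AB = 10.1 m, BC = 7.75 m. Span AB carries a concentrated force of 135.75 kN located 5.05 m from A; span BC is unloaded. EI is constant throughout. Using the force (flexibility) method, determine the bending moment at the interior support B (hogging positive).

M_B = 145.5 kN·m

Release continuity at B by inserting a hinge; the redundant is the internal moment M_B. The primary structure is two simply-supported spans AB and BC.
Discontinuity in slope at B on the released structure — sum the simple-span end rotations:
  span AB: point load 135.75 at a = 5.05: Pab(L + a)/(6LEI) = 865.5/EI
  relative rotation θ_0 = (865.5 + 0)/EI = 865.5/EI
A unit hogging moment at B produces rotation L₁/(3EI) + L₂/(3EI) = 5.95/EI.
Compatibility: M_B·(L₁+L₂)/(3EI) = θ_0, giving M_B = 145.5 kN·m (hogging).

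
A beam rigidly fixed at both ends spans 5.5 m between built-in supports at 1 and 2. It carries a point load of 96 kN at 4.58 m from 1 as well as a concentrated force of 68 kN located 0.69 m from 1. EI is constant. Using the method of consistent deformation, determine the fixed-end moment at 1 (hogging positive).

Release both end moments; the primary structure is a simply-supported span 12 with redundants M_1 and M_2.
On the primary (simply-supported) span, the end slopes from the loading are:
  at 1: point load 96 at a = 4.58: Pab(L + b)/(6LEI) = 78.69/EI
  at 2: point load 96 at a = 4.58: Pab(L + a)/(6LEI) = 123.6/EI
  at 1: point load 68 at a = 0.69: Pab(L + b)/(6LEI) = 70.51/EI
  at 2: point load 68 at a = 0.69: Pab(L + a)/(6LEI) = 42.33/EI
  θ_10 = 149.2/EI,  θ_20 = 165.9/EI
Flexibility coefficients: a unit moment at one end gives L/(3EI) there and L/(6EI) at the far end, so f₁₁ = f₂₂ = 1.833/EI and f₁₂ = f₂₁ = 0.9167/EI.
Compatibility — zero rotation at each built-in end:
  1.833 M_1 + 0.9167 M_2 = 149.2
  0.9167 M_1 + 1.833 M_2 = 165.9
Solving the pair gives M_1 = 48.19 kN·m and M_2 = 66.39 kN·m (hogging).

M_1 = 48.19 kN·m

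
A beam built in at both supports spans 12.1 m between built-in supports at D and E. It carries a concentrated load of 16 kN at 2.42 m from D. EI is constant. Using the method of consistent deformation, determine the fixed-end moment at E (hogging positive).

M_E = 6.195 kN·m

Release both end moments; the primary structure is a simply-supported span DE with redundants M_D and M_E.
Simple-span end rotations at D and E under the given loads:
  at D: point load 16 at a = 2.42: Pab(L + b)/(6LEI) = 112.4/EI
  at E: point load 16 at a = 2.42: Pab(L + a)/(6LEI) = 74.96/EI
  θ_D0 = 112.4/EI,  θ_E0 = 74.96/EI
Flexibility coefficients: a unit moment at one end gives L/(3EI) there and L/(6EI) at the far end, so f₁₁ = f₂₂ = 4.033/EI and f₁₂ = f₂₁ = 2.017/EI.
Compatibility — zero rotation at each built-in end:
  4.033 M_D + 2.017 M_E = 112.4
  2.017 M_D + 4.033 M_E = 74.96
Solving the pair gives M_D = 24.78 kN·m and M_E = 6.195 kN·m (hogging).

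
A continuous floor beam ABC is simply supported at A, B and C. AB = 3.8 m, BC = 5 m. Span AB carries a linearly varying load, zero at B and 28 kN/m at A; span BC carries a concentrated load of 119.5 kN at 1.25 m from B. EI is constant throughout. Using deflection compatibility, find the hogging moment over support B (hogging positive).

M_B = 65.88 kN·m

Release continuity at B by inserting a hinge; the redundant is the internal moment M_B. The primary structure is two simply-supported spans AB and BC.
Discontinuity in slope at B on the released structure — sum the simple-span end rotations:
  span AB: triangular load, peak 28: 7w₀L³/(360EI) = 29.87/EI
  span BC: point load 119.5 at a = 1.25: Pab(L + b)/(6LEI) = 163.4/EI
  relative rotation θ_0 = (29.87 + 163.4)/EI = 193.3/EI
A unit hogging moment at B produces rotation L₁/(3EI) + L₂/(3EI) = 2.933/EI.
Compatibility: M_B·(L₁+L₂)/(3EI) = θ_0, giving M_B = 65.88 kN·m (hogging).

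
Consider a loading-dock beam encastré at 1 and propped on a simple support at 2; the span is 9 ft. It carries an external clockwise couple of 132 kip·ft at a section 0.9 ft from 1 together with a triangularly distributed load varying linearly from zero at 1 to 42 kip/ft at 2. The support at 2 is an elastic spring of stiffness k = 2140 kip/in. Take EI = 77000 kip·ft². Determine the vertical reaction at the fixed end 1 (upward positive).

Choose R_2 as the redundant. The primary structure is the cantilever fixed at 1.
Free-end deflection of the primary structure under the applied loading (downward +):
  clockwise couple 132 at a = 0.9: M₀a(2L − a)/(2EI) = 1016/EI
  triangular load, peak 42 at the free end: 11w₀L⁴/(120EI) = 25260/EI
  δ_0 = 26276/EI
Flexibility coefficient — unit upward force at 2: δ_{22} = L³/(3EI) = 243/EI.
With EI = 77000 kip·ft²: δ_0 = 0.34124 ft and δ_{22} = 0.003156 ft/kip.
Compatibility — the spring shortens by R_2/k under the reaction it provides: δ_0 − R_2·δ_{22} = R_2/k. With 1/k = 1/(2140×12) ft/kip = 0.000039 ft/kip, R_2 = δ_0 / (δ_{22} + 1/k) = 0.34124 / (0.003156 + 0.000039) = 106.8 kip.
Vertical equilibrium: R_1 = ΣP − R_2 = 189 − 106.8 = 82.19 kip.

R_1 = 82.19 kip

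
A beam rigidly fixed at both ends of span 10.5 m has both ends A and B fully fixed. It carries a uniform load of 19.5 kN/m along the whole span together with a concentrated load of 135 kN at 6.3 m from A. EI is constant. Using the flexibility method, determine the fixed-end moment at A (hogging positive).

M_A = 315.2 kN·m

Release both end moments; the primary structure is a simply-supported span AB with redundants M_A and M_B.
Simple-span end rotations at A and B under the given loads:
  at A: UDL 19.5: wL³/(24EI) = 940.6/EI
  at B: UDL 19.5: wL³/(24EI) = 940.6/EI
  at A: point load 135 at a = 6.3: Pab(L + b)/(6LEI) = 833.5/EI
  at B: point load 135 at a = 6.3: Pab(L + a)/(6LEI) = 952.6/EI
  θ_A0 = 1774/EI,  θ_B0 = 1893/EI
Flexibility coefficients: a unit moment at one end gives L/(3EI) there and L/(6EI) at the far end, so f₁₁ = f₂₂ = 3.5/EI and f₁₂ = f₂₁ = 1.75/EI.
Compatibility — zero rotation at each built-in end:
  3.5 M_A + 1.75 M_B = 1774
  1.75 M_A + 3.5 M_B = 1893
Solving the pair gives M_A = 315.2 kN·m and M_B = 383.3 kN·m (hogging).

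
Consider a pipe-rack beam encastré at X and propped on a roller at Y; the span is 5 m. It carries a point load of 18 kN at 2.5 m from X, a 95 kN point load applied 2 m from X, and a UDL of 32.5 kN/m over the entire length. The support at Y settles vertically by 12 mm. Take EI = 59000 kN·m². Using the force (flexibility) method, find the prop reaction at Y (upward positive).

Release the roller at Y. Primary structure: cantilever fixed at X.
Downward deflection at the released point Y due to the loads:
  point load 18 at a = 2.5: Pa²(3L − a)/(6EI) = 234.4/EI
  point load 95 at a = 2: Pa²(3L − a)/(6EI) = 823.3/EI
  UDL 32.5: wL⁴/(8EI) = 2539/EI
  δ_0 = 3597/EI
Tip deflection under a unit load at Y: L³/(3EI) = 41.67/EI.
With EI = 59000 kN·m²: δ_0 = 0.060962 m and δ_{YY} = 0.000706 m/kN.
Compatibility — the beam at Y must follow the support down by 0.012 m: δ_0 − R_Y·δ_{YY} = 0.012, so R_Y = (0.060962 − 0.012)/0.000706 = 69.33 kN.

R_Y = 69.33 kN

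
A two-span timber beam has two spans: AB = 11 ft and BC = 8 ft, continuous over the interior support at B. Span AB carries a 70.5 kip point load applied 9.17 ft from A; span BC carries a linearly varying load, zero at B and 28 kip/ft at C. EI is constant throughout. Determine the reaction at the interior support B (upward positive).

Insert a hinge at B; M_B is the redundant, and each span becomes simply supported.
End slopes at the hinge B, treating each span as simply supported:
  span AB: point load 70.5 at a = 9.17: Pab(L + a)/(6LEI) = 361.6/EI
  span BC: triangular load, peak 28: 7w₀L³/(360EI) = 278.8/EI
  relative rotation θ_0 = (361.6 + 278.8)/EI = 640.3/EI
A unit hogging moment at B produces rotation L₁/(3EI) + L₂/(3EI) = 6.333/EI.
Slope continuity at B: θ_0 = M_B·6.333/EI, so M_B = 640.3/6.333 = 101.1 kip·ft (hogging).
Span AB, ΣM about A with M_B applied at B: R_B^{AB}·11 = 646.5 + 101.1, so R_B^{AB} = 67.96 kip and R_A = 70.5 − 67.96 = 2.538 kip.
Span BC, ΣM about C: R_B^{BC}·8 = 298.7 + 101.1, so R_B^{BC} = 49.97 kip and R_C = 112 − 49.97 = 62.03 kip.
R_B = 67.96 + 49.97 = 117.9 kip.

R_B = 117.9 kip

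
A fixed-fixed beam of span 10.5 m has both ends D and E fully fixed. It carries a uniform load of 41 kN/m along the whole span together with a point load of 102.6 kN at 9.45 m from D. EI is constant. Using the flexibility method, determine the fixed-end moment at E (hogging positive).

M_E = 463.9 kN·m

Take the two fixed-end moments M_D, M_E as redundants; the released structure is the simple span DE.
On the primary (simply-supported) span, the end slopes from the loading are:
  at D: UDL 41: wL³/(24EI) = 1978/EI
  at E: UDL 41: wL³/(24EI) = 1978/EI
  at D: point load 102.6 at a = 9.45: Pab(L + b)/(6LEI) = 186.6/EI
  at E: point load 102.6 at a = 9.45: Pab(L + a)/(6LEI) = 322.4/EI
  θ_D0 = 2164/EI,  θ_E0 = 2300/EI
Flexibility coefficients: a unit moment at one end gives L/(3EI) there and L/(6EI) at the far end, so f₁₁ = f₂₂ = 3.5/EI and f₁₂ = f₂₁ = 1.75/EI.
Compatibility — zero rotation at each built-in end:
  3.5 M_D + 1.75 M_E = 2164
  1.75 M_D + 3.5 M_E = 2300
Solving the pair gives M_D = 386.4 kN·m and M_E = 463.9 kN·m (hogging).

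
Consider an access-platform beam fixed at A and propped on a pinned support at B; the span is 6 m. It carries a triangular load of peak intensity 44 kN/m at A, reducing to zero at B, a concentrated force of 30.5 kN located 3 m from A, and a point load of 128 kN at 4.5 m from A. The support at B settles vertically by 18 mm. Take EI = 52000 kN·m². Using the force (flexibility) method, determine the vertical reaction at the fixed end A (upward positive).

R_A = 186.6 kN

Choose R_B as the redundant. The primary structure is the cantilever fixed at A.
Primary-structure tip deflection at B by superposition:
  triangular load, peak 44 at the fixed end: w₀L⁴/(30EI) = 1901/EI
  point load 30.5 at a = 3: Pa²(3L − a)/(6EI) = 686.2/EI
  point load 128 at a = 4.5: Pa²(3L − a)/(6EI) = 5832/EI
  δ_0 = 8419/EI
Tip deflection under a unit load at B: L³/(3EI) = 72/EI.
With EI = 52000 kN·m²: δ_0 = 0.1619 m and δ_{BB} = 0.001385 m/kN.
Compatibility — the beam at B must follow the support down by 0.018 m: δ_0 − R_B·δ_{BB} = 0.018, so R_B = (0.1619 − 0.018)/0.001385 = 103.9 kN.
Vertical equilibrium: R_A = ΣP − R_B = 290.5 − 103.9 = 186.6 kN.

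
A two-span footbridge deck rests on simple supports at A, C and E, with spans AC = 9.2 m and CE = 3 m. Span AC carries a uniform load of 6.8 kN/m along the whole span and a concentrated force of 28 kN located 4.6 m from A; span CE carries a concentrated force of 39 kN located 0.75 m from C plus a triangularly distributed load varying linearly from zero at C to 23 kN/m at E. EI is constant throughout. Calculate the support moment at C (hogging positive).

Insert a hinge at C; M_C is the redundant, and each span becomes simply supported.
Rotations at C on the released spans (each span's end-slope, ×1/EI):
  span AC: UDL 6.8: wL³/(24EI) = 220.6/EI
  span AC: point load 28 at a = 4.6: Pab(L + a)/(6LEI) = 148.1/EI
  span CE: point load 39 at a = 0.75: Pab(L + b)/(6LEI) = 19.2/EI
  span CE: triangular load, peak 23: 7w₀L³/(360EI) = 12.07/EI
  relative rotation θ_0 = (368.7 + 31.27)/EI = 400/EI
A unit hogging moment at C produces rotation L₁/(3EI) + L₂/(3EI) = 4.067/EI.
Slope continuity at C: θ_0 = M_C·4.067/EI, so M_C = 400/4.067 = 98.37 kN·m (hogging).

M_C = 98.37 kN·m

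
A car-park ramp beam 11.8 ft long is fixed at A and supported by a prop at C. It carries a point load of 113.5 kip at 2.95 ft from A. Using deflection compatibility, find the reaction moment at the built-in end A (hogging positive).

M_A = 219.7 kip·ft

Take the reaction at C as the redundant and release it; the primary structure is a cantilever fixed at A.
Downward deflection at the released point C due to the loads:
  point load 113.5 at a = 2.95: Pa²(3L − a)/(6EI) = 5342/EI
Tip deflection under a unit load at C: L³/(3EI) = 547.7/EI.
Compatibility at C: δ_0 − R_C·δ_{CC} = 0, so R_C = 5342/547.7 = 9.754 kip.
Moment equilibrium about A: M_A = Σ(load moments about A) − R_C·L = 334.8 − 9.754×11.8 = 219.7 kip·ft.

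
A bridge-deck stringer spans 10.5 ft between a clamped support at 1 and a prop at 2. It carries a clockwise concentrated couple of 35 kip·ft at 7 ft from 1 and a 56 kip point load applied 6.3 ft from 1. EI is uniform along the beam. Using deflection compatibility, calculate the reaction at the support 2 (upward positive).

Release the roller at 2. Primary structure: cantilever fixed at 1.
Free-end deflection of the primary structure under the applied loading (downward +):
  clockwise couple 35 at a = 7: M₀a(2L − a)/(2EI) = 1715/EI
  point load 56 at a = 6.3: Pa²(3L − a)/(6EI) = 9335/EI
  δ_0 = 11050/EI
Flexibility coefficient — unit upward force at 2: δ_{22} = L³/(3EI) = 385.9/EI.
Compatibility at 2: δ_0 − R_2·δ_{22} = 0, so R_2 = 11050/385.9 = 28.64 kip.

R_2 = 28.64 kip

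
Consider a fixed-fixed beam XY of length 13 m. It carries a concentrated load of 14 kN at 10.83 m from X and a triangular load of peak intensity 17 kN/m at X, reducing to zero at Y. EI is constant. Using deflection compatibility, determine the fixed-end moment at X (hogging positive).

Release both end moments; the primary structure is a simply-supported span XY with redundants M_X and M_Y.
End rotations of the released simple span under the applied load (×1/EI):
  at X: point load 14 at a = 10.83: Pab(L + b)/(6LEI) = 63.99/EI
  at Y: point load 14 at a = 10.83: Pab(L + a)/(6LEI) = 100.5/EI
  at X: triangular load, peak 17: w₀L³/(45EI) = 830/EI
  at Y: triangular load, peak 17: 7w₀L³/(360EI) = 726.2/EI
  θ_X0 = 894/EI,  θ_Y0 = 826.7/EI
Flexibility coefficients: a unit moment at one end gives L/(3EI) there and L/(6EI) at the far end, so f₁₁ = f₂₂ = 4.333/EI and f₁₂ = f₂₁ = 2.167/EI.
Compatibility — zero rotation at each built-in end:
  4.333 M_X + 2.167 M_Y = 894
  2.167 M_X + 4.333 M_Y = 826.7
Solving the pair gives M_X = 147.9 kN·m and M_Y = 116.9 kN·m (hogging).

M_X = 147.9 kN·m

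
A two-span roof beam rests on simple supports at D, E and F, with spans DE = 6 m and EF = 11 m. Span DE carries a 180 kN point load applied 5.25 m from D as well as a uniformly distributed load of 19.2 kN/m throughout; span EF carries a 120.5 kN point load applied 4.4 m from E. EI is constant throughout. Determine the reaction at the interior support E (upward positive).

R_E = 347.7 kN

Take M_E as the redundant. Released structure: two simple spans DE and EF with a hinge at E.
Rotations at E on the released spans (each span's end-slope, ×1/EI):
  span DE: point load 180 at a = 5.25: Pab(L + a)/(6LEI) = 221.5/EI
  span DE: UDL 19.2: wL³/(24EI) = 172.8/EI
  span EF: point load 120.5 at a = 4.4: Pab(L + b)/(6LEI) = 933.2/EI
  relative rotation θ_0 = (394.3 + 933.2)/EI = 1327/EI
A unit hogging moment at E produces rotation L₁/(3EI) + L₂/(3EI) = 5.667/EI.
Compatibility: M_E·(L₁+L₂)/(3EI) = θ_0, giving M_E = 234.3 kN·m (hogging).
Span DE, ΣM about D with M_E applied at E: R_E^{DE}·6 = 1291 + 234.3, so R_E^{DE} = 254.1 kN and R_D = 295.2 − 254.1 = 41.06 kN.
Span EF, ΣM about F: R_E^{EF}·11 = 795.3 + 234.3, so R_E^{EF} = 93.6 kN and R_F = 120.5 − 93.6 = 26.9 kN.
R_E = 254.1 + 93.6 = 347.7 kN.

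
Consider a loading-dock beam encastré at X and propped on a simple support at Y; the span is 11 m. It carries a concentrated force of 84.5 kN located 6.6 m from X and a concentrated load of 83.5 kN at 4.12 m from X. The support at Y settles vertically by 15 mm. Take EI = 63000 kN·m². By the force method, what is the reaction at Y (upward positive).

Release the roller at Y. Primary structure: cantilever fixed at X.
Free-end deflection of the primary structure under the applied loading (downward +):
  point load 84.5 at a = 6.6: Pa²(3L − a)/(6EI) = 16196/EI
  point load 83.5 at a = 4.12: Pa²(3L − a)/(6EI) = 6822/EI
  δ_0 = 23018/EI
Flexibility coefficient — unit upward force at Y: δ_{YY} = L³/(3EI) = 443.7/EI.
With EI = 63000 kN·m²: δ_0 = 0.36536 m and δ_{YY} = 0.007042 m/kN.
Compatibility — the beam at Y must follow the support down by 0.015 m: δ_0 − R_Y·δ_{YY} = 0.015, so R_Y = (0.36536 − 0.015)/0.007042 = 49.75 kN.

R_Y = 49.75 kN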